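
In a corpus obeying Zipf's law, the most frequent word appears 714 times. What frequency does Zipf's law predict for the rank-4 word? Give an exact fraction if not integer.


Zipf's law: freq(rank) = f1 / rank
f1 = 714, rank = 4
freq = 714 / 4
GCD(714, 4) = 2
Simplified: 357/2

357/2


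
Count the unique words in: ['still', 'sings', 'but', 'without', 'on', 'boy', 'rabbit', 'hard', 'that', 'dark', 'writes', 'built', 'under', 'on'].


Listing all tokens and tracking unique types:
  Token 1: 'still' -> NEW (unique so far: 1)
  Token 2: 'sings' -> NEW (unique so far: 2)
  Token 3: 'but' -> NEW (unique so far: 3)
  Token 4: 'without' -> NEW (unique so far: 4)
  Token 5: 'on' -> NEW (unique so far: 5)
  Token 6: 'boy' -> NEW (unique so far: 6)
  Token 7: 'rabbit' -> NEW (unique so far: 7)
  Token 8: 'hard' -> NEW (unique so far: 8)
  Token 9: 'that' -> NEW (unique so far: 9)
  Token 10: 'dark' -> NEW (unique so far: 10)
  Token 11: 'writes' -> NEW (unique so far: 11)
  Token 12: 'built' -> NEW (unique so far: 12)
  Token 13: 'under' -> NEW (unique so far: 13)
  Token 14: 'on' -> duplicate (unique so far: 13)
Unique types: ('boy', 'built', 'but', 'dark', 'hard', 'on', 'rabbit', 'sings', 'still', 'that', 'under', 'without', 'writes')
Vocabulary size: 13

13


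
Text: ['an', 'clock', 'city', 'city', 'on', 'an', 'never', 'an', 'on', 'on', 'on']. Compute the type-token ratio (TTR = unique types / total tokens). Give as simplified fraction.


Tokens: 11
Unique types: ('an', 'city', 'clock', 'never', 'on') = 5
TTR = 5/11
Already in lowest terms.

5/11


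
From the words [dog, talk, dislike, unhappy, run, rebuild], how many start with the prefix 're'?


Checking each word for prefix 're':
  'dog' -> no (count: 0)
  'talk' -> no (count: 0)
  'dislike' -> no (count: 0)
  'unhappy' -> no (count: 0)
  'run' -> no (count: 0)
  'rebuild' -> YES, starts with 're' (count: 1)
Total with prefix 're': 1

1


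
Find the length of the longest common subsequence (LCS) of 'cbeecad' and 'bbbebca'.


DP table for LCS of 'cbeecad' and 'bbbebca':
       b  b  b  e  b  c  a
    0  0  0  0  0  0  0  0
  c 0  0  0  0  0  0  1  1
  b 0  1  1  1  1  1  1  1
  e 0  1  1  1  2  2  2  2
  e 0  1  1  1  2  2  2  2
  c 0  1  1  1  2  2  3  3
  a 0  1  1  1  2  2  3  4
  d 0  1  1  1  2  2  3  4
LCS: 'beca'
LCS length = 4

4


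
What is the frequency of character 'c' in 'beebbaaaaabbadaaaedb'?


Scanning 'beebbaaaaabbadaaaedb' for 'c':
  No matches found.
Total occurrences of 'c': 0

0


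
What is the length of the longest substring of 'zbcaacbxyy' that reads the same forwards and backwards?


Scanning 'zbcaacbxyy' for palindromic substrings.
Substring at positions 1-6: 'bcaacb'.
Check: reverse('bcaacb') = 'bcaacb' -> palindrome confirmed.
Neighbouring characters ('z' / 'x') break symmetry, so it cannot extend further.
No longer palindromic substring exists; longest length = 6

6


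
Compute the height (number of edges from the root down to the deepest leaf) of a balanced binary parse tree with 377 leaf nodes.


In a balanced binary tree with n leaves the deepest leaf is ceil(log2(n)) edges below the root.
log2(377) = 8.5584
ceil(8.5584) = 9
height (edges) = 9

9


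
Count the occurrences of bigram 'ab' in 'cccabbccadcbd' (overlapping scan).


Scanning 'cccabbccadcbd' for bigram 'ab':
  Position 0: 'cc' -> no
  Position 1: 'cc' -> no
  Position 2: 'ca' -> no
  Position 3: 'ab' -> MATCH
  Position 4: 'bb' -> no
  Position 5: 'bc' -> no
  Position 6: 'cc' -> no
  Position 7: 'ca' -> no
  Position 8: 'ad' -> no
  Position 9: 'dc' -> no
  Position 10: 'cb' -> no
  Position 11: 'bd' -> no
Total matches: 1

1


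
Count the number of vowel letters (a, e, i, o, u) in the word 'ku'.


Scanning each character of 'ku':
  Position 1: 'k' -> consonant (running count: 0)
  Position 2: 'u' -> vowel (running count: 1)
Total vowels: 1

1


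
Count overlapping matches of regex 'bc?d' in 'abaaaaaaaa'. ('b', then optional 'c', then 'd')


Pattern: bc?d means 'b', then optional 'c', then 'd'.
Scanning 'abaaaaaaaa' position-by-position:
  Pos 0: window 'aba' -> no
  Pos 1: window 'baa' -> no
  Pos 2: window 'aaa' -> no
  Pos 3: window 'aaa' -> no
  Pos 4: window 'aaa' -> no
  Pos 5: window 'aaa' -> no
  Pos 6: window 'aaa' -> no
  Pos 7: window 'aaa' -> no
  Pos 8: window 'aa' -> no
  Pos 9: window 'a' -> no
Total matches: 0

0


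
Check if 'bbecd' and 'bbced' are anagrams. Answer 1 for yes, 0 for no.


Sort characters of 'bbecd': 'bbcde'
Sort characters of 'bbced': 'bbcde'
Sorted forms match -> they ARE anagrams
Result: 1

1


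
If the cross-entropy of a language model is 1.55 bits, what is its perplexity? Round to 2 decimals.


Perplexity formula: PP = 2^H
H = 1.55
PP = 2^1.55
Decompose: 2^1.55 = 2^1 * 2^0.55
2^1 = 2, 2^0.55 ~ 1.4640857
PP ~ 2 * 1.4640857 = 2.9281714
Rounded to 2 decimals: 2.93

2.93


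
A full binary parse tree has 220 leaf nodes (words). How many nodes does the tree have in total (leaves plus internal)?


Leaf nodes (terminals): 220
Internal nodes = n - 1 = 220 - 1 = 219
Total = leaves + internal = 220 + 219 = 439

439


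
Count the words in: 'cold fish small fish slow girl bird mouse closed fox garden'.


Counting words by splitting on spaces:
  Word 1: 'cold'
  Word 2: 'fish'
  Word 3: 'small'
  Word 4: 'fish'
  Word 5: 'slow'
  Word 6: 'girl'
  Word 7: 'bird'
  Word 8: 'mouse'
  Word 9: 'closed'
  Word 10: 'fox'
  Word 11: 'garden'
Total words: 11

11


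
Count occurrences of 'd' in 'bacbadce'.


Scanning 'bacbadce' for 'd':
  Position 5: 'd' -> MATCH (count: 1)
Total occurrences of 'd': 1

1


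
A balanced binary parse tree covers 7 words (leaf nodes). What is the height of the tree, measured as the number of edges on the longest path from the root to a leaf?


In a balanced binary tree with n leaves the deepest leaf is ceil(log2(n)) edges below the root.
log2(7) = 2.8074
ceil(2.8074) = 3
height (edges) = 3

3


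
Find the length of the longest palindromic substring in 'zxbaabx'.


Scanning 'zxbaabx' for palindromic substrings.
Substring at positions 1-6: 'xbaabx'.
Check: reverse('xbaabx') = 'xbaabx' -> palindrome confirmed.
Neighbouring characters ('z' / '-') break symmetry, so it cannot extend further.
No longer palindromic substring exists; longest length = 6

6


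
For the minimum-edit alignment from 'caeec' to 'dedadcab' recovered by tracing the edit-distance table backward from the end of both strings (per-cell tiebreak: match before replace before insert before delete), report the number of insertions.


Edit distance = 7. Backtracking from cell (5, 8) with preference match > replace > insert > delete,
then listing the resulting alignment 'caeec' -> 'dedadcab' left to right:
  Step 1: insert 'd' [insertion #1]
  Step 2: insert 'e' [insertion #2]
  Step 3: replace c->d
  Step 4: keep 'a'
  Step 5: insert 'd' [insertion #3]
  Step 6: replace e->c
  Step 7: replace e->a
  Step 8: replace c->b
Total insertions: 3

3


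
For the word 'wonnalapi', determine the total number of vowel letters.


Scanning each character of 'wonnalapi':
  Position 1: 'w' -> consonant (running count: 0)
  Position 2: 'o' -> vowel (running count: 1)
  Position 3: 'n' -> consonant (running count: 1)
  Position 4: 'n' -> consonant (running count: 1)
  Position 5: 'a' -> vowel (running count: 2)
  Position 6: 'l' -> consonant (running count: 2)
  Position 7: 'a' -> vowel (running count: 3)
  Position 8: 'p' -> consonant (running count: 3)
  Position 9: 'i' -> vowel (running count: 4)
Total vowels: 4

4


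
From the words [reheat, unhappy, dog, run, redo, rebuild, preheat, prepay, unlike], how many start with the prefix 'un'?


Checking each word for prefix 'un':
  'reheat' -> no (count: 0)
  'unhappy' -> YES, starts with 'un' (count: 1)
  'dog' -> no (count: 1)
  'run' -> no (count: 1)
  'redo' -> no (count: 1)
  'rebuild' -> no (count: 1)
  'preheat' -> no (count: 1)
  'prepay' -> no (count: 1)
  'unlike' -> YES, starts with 'un' (count: 2)
Total with prefix 'un': 2

2


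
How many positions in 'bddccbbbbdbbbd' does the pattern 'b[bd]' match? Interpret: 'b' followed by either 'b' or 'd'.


Pattern: b[bd] means 'b' followed by either 'b' or 'd'.
Scanning 'bddccbbbbdbbbd' position-by-position:
  Pos 0: window 'bd' -> MATCH
  Pos 1: window 'dd' -> no
  Pos 2: window 'dc' -> no
  Pos 3: window 'cc' -> no
  Pos 4: window 'cb' -> no
  Pos 5: window 'bb' -> MATCH
  Pos 6: window 'bb' -> MATCH
  Pos 7: window 'bb' -> MATCH
  Pos 8: window 'bd' -> MATCH
  Pos 9: window 'db' -> no
  Pos 10: window 'bb' -> MATCH
  Pos 11: window 'bb' -> MATCH
  Pos 12: window 'bd' -> MATCH
  Pos 13: window 'd' -> no
Total matches: 8

8


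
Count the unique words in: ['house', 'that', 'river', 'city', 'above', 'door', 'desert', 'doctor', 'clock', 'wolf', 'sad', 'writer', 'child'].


Listing all tokens and tracking unique types:
  Token 1: 'house' -> NEW (unique so far: 1)
  Token 2: 'that' -> NEW (unique so far: 2)
  Token 3: 'river' -> NEW (unique so far: 3)
  Token 4: 'city' -> NEW (unique so far: 4)
  Token 5: 'above' -> NEW (unique so far: 5)
  Token 6: 'door' -> NEW (unique so far: 6)
  Token 7: 'desert' -> NEW (unique so far: 7)
  Token 8: 'doctor' -> NEW (unique so far: 8)
  Token 9: 'clock' -> NEW (unique so far: 9)
  Token 10: 'wolf' -> NEW (unique so far: 10)
  Token 11: 'sad' -> NEW (unique so far: 11)
  Token 12: 'writer' -> NEW (unique so far: 12)
  Token 13: 'child' -> NEW (unique so far: 13)
Unique types: ('above', 'child', 'city', 'clock', 'desert', 'doctor', 'door', 'house', 'river', 'sad', 'that', 'wolf', 'writer')
Vocabulary size: 13

13


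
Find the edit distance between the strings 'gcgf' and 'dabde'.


Building DP table for s1='gcgf' (len 4) and s2='dabde' (len 5):
       d  a  b  d  e
    0  1  2  3  4  5
  g 1  1  2  3  4  5
  c 2  2  2  3  4  5
  g 3  3  3  3  4  5
  f 4  4  4  4  4  5
Edit distance = dp[4][5] = 5

5


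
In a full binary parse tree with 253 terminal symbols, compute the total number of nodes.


Leaf nodes (terminals): 253
Internal nodes = n - 1 = 253 - 1 = 252
Total = leaves + internal = 253 + 252 = 505

505


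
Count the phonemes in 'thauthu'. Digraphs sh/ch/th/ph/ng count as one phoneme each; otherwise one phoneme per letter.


Parsing 'thauthu' greedily, digraphs first:
  'th' -> digraph (1 consonant phoneme) (phonemes so far: 1)
  'a' -> vowel phoneme (phonemes so far: 2)
  'u' -> vowel phoneme (phonemes so far: 3)
  'th' -> digraph (1 consonant phoneme) (phonemes so far: 4)
  'u' -> vowel phoneme (phonemes so far: 5)
Total phonemes: 5

5


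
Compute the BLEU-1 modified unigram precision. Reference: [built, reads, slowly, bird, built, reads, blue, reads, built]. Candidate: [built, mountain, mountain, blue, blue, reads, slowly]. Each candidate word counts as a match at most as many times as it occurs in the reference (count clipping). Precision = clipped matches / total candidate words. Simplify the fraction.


Reference word counts: {'bird': 1, 'blue': 1, 'built': 3, 'reads': 3, 'slowly': 1}
Checking each candidate word (with clipping):
  'built' -> in reference (ref count 3, used 1/3) -> match (matches: 1)
  'mountain' -> not in reference -> no match (matches: 1)
  'mountain' -> not in reference -> no match (matches: 1)
  'blue' -> in reference (ref count 1, used 1/1) -> match (matches: 2)
  'blue' -> ref count 1 already used up (1/1) -> clipped, no match (matches: 2)
  'reads' -> in reference (ref count 3, used 1/3) -> match (matches: 3)
  'slowly' -> in reference (ref count 1, used 1/1) -> match (matches: 4)
Clipped matches: 4, Candidate length: 7
Precision = 4/7

4/7


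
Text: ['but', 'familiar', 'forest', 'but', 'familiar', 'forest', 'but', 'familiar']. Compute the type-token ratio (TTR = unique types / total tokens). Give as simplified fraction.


Tokens: 8
Unique types: ('but', 'familiar', 'forest') = 3
TTR = 3/8
Already in lowest terms.

3/8


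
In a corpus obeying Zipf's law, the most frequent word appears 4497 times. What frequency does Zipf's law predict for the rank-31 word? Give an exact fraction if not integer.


Zipf's law: freq(rank) = f1 / rank
f1 = 4497, rank = 31
freq = 4497 / 31
GCD(4497, 31) = 1
Simplified: 4497/31

4497/31


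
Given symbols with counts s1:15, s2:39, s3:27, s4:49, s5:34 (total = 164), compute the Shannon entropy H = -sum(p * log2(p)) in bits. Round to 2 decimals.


Computing entropy H = -sum(p_i * log2(p_i)):
  s1: p = 15/164 = 0.0915, -p*log2(p) = 0.3156
  s2: p = 39/164 = 0.2378, -p*log2(p) = 0.4928
  s3: p = 27/164 = 0.1646, -p*log2(p) = 0.4285
  s4: p = 49/164 = 0.2988, -p*log2(p) = 0.5207
  s5: p = 34/164 = 0.2073, -p*log2(p) = 0.4706
H = sum of terms = 2.2282
Rounded to 2 decimals: 2.23

2.23


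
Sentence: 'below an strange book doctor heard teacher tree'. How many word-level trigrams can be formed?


Word trigrams from [8] words:
  Trigram 1: (below an strange)
  Trigram 2: (an strange book)
  Trigram 3: (strange book doctor)
  Trigram 4: (book doctor heard)
  Trigram 5: (doctor heard teacher)
  Trigram 6: (heard teacher tree)
Total word trigrams: 8 - 2 = 6

6


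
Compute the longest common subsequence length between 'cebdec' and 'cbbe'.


DP table for LCS of 'cebdec' and 'cbbe':
       c  b  b  e
    0  0  0  0  0
  c 0  1  1  1  1
  e 0  1  1  1  2
  b 0  1  2  2  2
  d 0  1  2  2  2
  e 0  1  2  2  3
  c 0  1  2  2  3
LCS: 'cbe'
LCS length = 3

3


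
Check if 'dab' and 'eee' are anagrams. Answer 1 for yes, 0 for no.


Sort characters of 'dab': 'abd'
Sort characters of 'eee': 'eee'
Sorted forms differ -> they are NOT anagrams
Result: 0

0


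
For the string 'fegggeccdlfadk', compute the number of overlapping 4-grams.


String 'fegggeccdlfadk' has length L = 14.
Number of overlapping n-grams = L - n + 1
Substituting: 14 - 4 + 1 = 11

11


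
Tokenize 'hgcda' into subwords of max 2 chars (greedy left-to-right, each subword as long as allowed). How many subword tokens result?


'hgcda' has 5 characters.
Chunking with max size 2:
  Chunk 1: 'hg' (positions 0-1)
  Chunk 2: 'cd' (positions 2-3)
  Chunk 3: 'a' (positions 4-4)
Total chunks: ceil(5 / 2) = 3

3


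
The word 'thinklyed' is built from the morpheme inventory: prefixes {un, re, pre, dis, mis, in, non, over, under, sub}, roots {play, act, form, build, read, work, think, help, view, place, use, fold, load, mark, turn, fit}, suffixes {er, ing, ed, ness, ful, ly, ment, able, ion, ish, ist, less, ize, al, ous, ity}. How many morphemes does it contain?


Segmenting 'thinklyed' against the inventory:
  'think' -> root (morpheme 1)
  'ly' -> suffix (morpheme 2)
  'ed' -> suffix (morpheme 3)
Total morphemes: 3

3


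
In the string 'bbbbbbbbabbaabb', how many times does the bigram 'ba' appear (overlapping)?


Scanning 'bbbbbbbbabbaabb' for bigram 'ba':
  Position 0: 'bb' -> no
  Position 1: 'bb' -> no
  Position 2: 'bb' -> no
  Position 3: 'bb' -> no
  Position 4: 'bb' -> no
  Position 5: 'bb' -> no
  Position 6: 'bb' -> no
  Position 7: 'ba' -> MATCH
  Position 8: 'ab' -> no
  Position 9: 'bb' -> no
  Position 10: 'ba' -> MATCH
  Position 11: 'aa' -> no
  Position 12: 'ab' -> no
  Position 13: 'bb' -> no
Total matches: 2

2


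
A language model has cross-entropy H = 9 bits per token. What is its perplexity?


Perplexity formula: PP = 2^H
H = 9
PP = 2^9
PP = 2^9 = 512

512


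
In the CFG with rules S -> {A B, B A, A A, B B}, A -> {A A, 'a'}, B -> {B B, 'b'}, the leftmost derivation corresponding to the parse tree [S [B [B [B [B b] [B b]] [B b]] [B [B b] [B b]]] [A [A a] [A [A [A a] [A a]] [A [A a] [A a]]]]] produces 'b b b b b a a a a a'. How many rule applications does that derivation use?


Every bracketed nonterminal node [X ...] in the tree is produced by exactly one rule application.
Reading the tree off as a leftmost derivation:
  Step 1: S  =>  B A   (applied S -> B A)
  Step 2: B A  =>  B B A   (applied B -> B B)
  Step 3: B B A  =>  B B B A   (applied B -> B B)
  Step 4: B B B A  =>  B B B B A   (applied B -> B B)
  Step 5: B B B B A  =>  b B B B A   (applied B -> b)
  Step 6: b B B B A  =>  b b B B A   (applied B -> b)
  Step 7: b b B B A  =>  b b b B A   (applied B -> b)
  Step 8: b b b B A  =>  b b b B B A   (applied B -> B B)
  Step 9: b b b B B A  =>  b b b b B A   (applied B -> b)
  Step 10: b b b b B A  =>  b b b b b A   (applied B -> b)
  Step 11: b b b b b A  =>  b b b b b A A   (applied A -> A A)
  Step 12: b b b b b A A  =>  b b b b b a A   (applied A -> a)
  Step 13: b b b b b a A  =>  b b b b b a A A   (applied A -> A A)
  Step 14: b b b b b a A A  =>  b b b b b a A A A   (applied A -> A A)
  Step 15: b b b b b a A A A  =>  b b b b b a a A A   (applied A -> a)
  Step 16: b b b b b a a A A  =>  b b b b b a a a A   (applied A -> a)
  Step 17: b b b b b a a a A  =>  b b b b b a a a A A   (applied A -> A A)
  Step 18: b b b b b a a a A A  =>  b b b b b a a a a A   (applied A -> a)
  Step 19: b b b b b a a a a A  =>  b b b b b a a a a a   (applied A -> a)
Final yield: b b b b b a a a a a
Total rewrite steps: 19

19


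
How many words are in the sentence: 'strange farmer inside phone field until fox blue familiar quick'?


Counting words by splitting on spaces:
  Word 1: 'strange'
  Word 2: 'farmer'
  Word 3: 'inside'
  Word 4: 'phone'
  Word 5: 'field'
  Word 6: 'until'
  Word 7: 'fox'
  Word 8: 'blue'
  Word 9: 'familiar'
  Word 10: 'quick'
Total words: 10

10


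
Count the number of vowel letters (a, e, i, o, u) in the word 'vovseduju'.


Scanning each character of 'vovseduju':
  Position 1: 'v' -> consonant (running count: 0)
  Position 2: 'o' -> vowel (running count: 1)
  Position 3: 'v' -> consonant (running count: 1)
  Position 4: 's' -> consonant (running count: 1)
  Position 5: 'e' -> vowel (running count: 2)
  Position 6: 'd' -> consonant (running count: 2)
  Position 7: 'u' -> vowel (running count: 3)
  Position 8: 'j' -> consonant (running count: 3)
  Position 9: 'u' -> vowel (running count: 4)
Total vowels: 4

4


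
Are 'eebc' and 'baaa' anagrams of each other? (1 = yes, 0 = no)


Sort characters of 'eebc': 'bcee'
Sort characters of 'baaa': 'aaab'
Sorted forms differ -> they are NOT anagrams
Result: 0

0


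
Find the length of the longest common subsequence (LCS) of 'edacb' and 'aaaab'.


DP table for LCS of 'edacb' and 'aaaab':
       a  a  a  a  b
    0  0  0  0  0  0
  e 0  0  0  0  0  0
  d 0  0  0  0  0  0
  a 0  1  1  1  1  1
  c 0  1  1  1  1  1
  b 0  1  1  1  1  2
LCS: 'ab'
LCS length = 2

2


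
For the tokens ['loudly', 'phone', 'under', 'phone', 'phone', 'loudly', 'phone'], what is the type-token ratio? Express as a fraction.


Tokens: 7
Unique types: ('loudly', 'phone', 'under') = 3
TTR = 3/7
Already in lowest terms.

3/7


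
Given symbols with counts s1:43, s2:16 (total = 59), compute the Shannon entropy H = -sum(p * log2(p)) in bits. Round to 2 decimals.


Computing entropy H = -sum(p_i * log2(p_i)):
  s1: p = 43/59 = 0.7288, -p*log2(p) = 0.3326
  s2: p = 16/59 = 0.2712, -p*log2(p) = 0.5105
H = sum of terms = 0.8431
Rounded to 2 decimals: 0.84

0.84


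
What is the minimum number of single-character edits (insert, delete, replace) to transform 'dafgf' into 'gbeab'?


Building DP table for s1='dafgf' (len 5) and s2='gbeab' (len 5):
       g  b  e  a  b
    0  1  2  3  4  5
  d 1  1  2  3  4  5
  a 2  2  2  3  3  4
  f 3  3  3  3  4  4
  g 4  3  4  4  4  5
  f 5  4  4  5  5  5
Edit distance = dp[5][5] = 5

5


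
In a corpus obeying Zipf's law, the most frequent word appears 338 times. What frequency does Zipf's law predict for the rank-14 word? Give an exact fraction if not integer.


Zipf's law: freq(rank) = f1 / rank
f1 = 338, rank = 14
freq = 338 / 14
GCD(338, 14) = 2
Simplified: 169/7

169/7


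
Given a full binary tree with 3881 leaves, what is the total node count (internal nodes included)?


Leaf nodes (terminals): 3881
Internal nodes = n - 1 = 3881 - 1 = 3880
Total = leaves + internal = 3881 + 3880 = 7761

7761


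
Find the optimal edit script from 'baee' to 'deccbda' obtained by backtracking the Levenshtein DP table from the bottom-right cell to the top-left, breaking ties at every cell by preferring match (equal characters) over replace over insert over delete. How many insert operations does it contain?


Edit distance = 7. Backtracking from cell (4, 7) with preference match > replace > insert > delete,
then listing the resulting alignment 'baee' -> 'deccbda' left to right:
  Step 1: insert 'd' [insertion #1]
  Step 2: insert 'e' [insertion #2]
  Step 3: insert 'c' [insertion #3]
  Step 4: replace b->c
  Step 5: replace a->b
  Step 6: replace e->d
  Step 7: replace e->a
Total insertions: 3

3


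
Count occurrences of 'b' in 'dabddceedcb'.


Scanning 'dabddceedcb' for 'b':
  Position 2: 'b' -> MATCH (count: 1)
  Position 10: 'b' -> MATCH (count: 2)
Total occurrences of 'b': 2

2


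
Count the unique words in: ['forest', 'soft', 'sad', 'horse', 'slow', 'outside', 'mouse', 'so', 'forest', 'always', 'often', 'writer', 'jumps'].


Listing all tokens and tracking unique types:
  Token 1: 'forest' -> NEW (unique so far: 1)
  Token 2: 'soft' -> NEW (unique so far: 2)
  Token 3: 'sad' -> NEW (unique so far: 3)
  Token 4: 'horse' -> NEW (unique so far: 4)
  Token 5: 'slow' -> NEW (unique so far: 5)
  Token 6: 'outside' -> NEW (unique so far: 6)
  Token 7: 'mouse' -> NEW (unique so far: 7)
  Token 8: 'so' -> NEW (unique so far: 8)
  Token 9: 'forest' -> duplicate (unique so far: 8)
  Token 10: 'always' -> NEW (unique so far: 9)
  Token 11: 'often' -> NEW (unique so far: 10)
  Token 12: 'writer' -> NEW (unique so far: 11)
  Token 13: 'jumps' -> NEW (unique so far: 12)
Unique types: ('always', 'forest', 'horse', 'jumps', 'mouse', 'often', 'outside', 'sad', 'slow', 'so', 'soft', 'writer')
Vocabulary size: 12

12


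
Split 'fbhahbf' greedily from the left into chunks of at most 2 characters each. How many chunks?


'fbhahbf' has 7 characters.
Chunking with max size 2:
  Chunk 1: 'fb' (positions 0-1)
  Chunk 2: 'ha' (positions 2-3)
  Chunk 3: 'hb' (positions 4-5)
  Chunk 4: 'f' (positions 6-6)
Total chunks: ceil(7 / 2) = 4

4


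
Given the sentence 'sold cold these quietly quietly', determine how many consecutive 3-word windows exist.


Word trigrams from [5] words:
  Trigram 1: (sold cold these)
  Trigram 2: (cold these quietly)
  Trigram 3: (these quietly quietly)
Total word trigrams: 5 - 2 = 3

3


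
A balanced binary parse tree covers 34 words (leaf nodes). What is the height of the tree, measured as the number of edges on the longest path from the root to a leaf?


In a balanced binary tree with n leaves the deepest leaf is ceil(log2(n)) edges below the root.
log2(34) = 5.0875
ceil(5.0875) = 6
height (edges) = 6

6


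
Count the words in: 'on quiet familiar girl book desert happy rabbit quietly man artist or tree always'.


Counting words by splitting on spaces:
  Word 1: 'on'
  Word 2: 'quiet'
  Word 3: 'familiar'
  Word 4: 'girl'
  Word 5: 'book'
  Word 6: 'desert'
  Word 7: 'happy'
  Word 8: 'rabbit'
  Word 9: 'quietly'
  Word 10: 'man'
  Word 11: 'artist'
  Word 12: 'or'
  Word 13: 'tree'
  Word 14: 'always'
Total words: 14

14


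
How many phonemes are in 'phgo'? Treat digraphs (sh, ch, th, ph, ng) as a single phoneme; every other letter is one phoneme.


Parsing 'phgo' greedily, digraphs first:
  'ph' -> digraph (1 consonant phoneme) (phonemes so far: 1)
  'g' -> consonant phoneme (phonemes so far: 2)
  'o' -> vowel phoneme (phonemes so far: 3)
Total phonemes: 3

3


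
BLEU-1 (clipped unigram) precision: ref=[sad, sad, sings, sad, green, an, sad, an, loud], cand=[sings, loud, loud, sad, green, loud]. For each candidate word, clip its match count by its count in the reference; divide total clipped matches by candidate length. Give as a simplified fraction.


Reference word counts: {'an': 2, 'green': 1, 'loud': 1, 'sad': 4, 'sings': 1}
Checking each candidate word (with clipping):
  'sings' -> in reference (ref count 1, used 1/1) -> match (matches: 1)
  'loud' -> in reference (ref count 1, used 1/1) -> match (matches: 2)
  'loud' -> ref count 1 already used up (1/1) -> clipped, no match (matches: 2)
  'sad' -> in reference (ref count 4, used 1/4) -> match (matches: 3)
  'green' -> in reference (ref count 1, used 1/1) -> match (matches: 4)
  'loud' -> ref count 1 already used up (1/1) -> clipped, no match (matches: 4)
Clipped matches: 4, Candidate length: 6
Precision = 4/6 = 2/3

2/3


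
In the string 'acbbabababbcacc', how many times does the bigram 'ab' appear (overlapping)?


Scanning 'acbbabababbcacc' for bigram 'ab':
  Position 0: 'ac' -> no
  Position 1: 'cb' -> no
  Position 2: 'bb' -> no
  Position 3: 'ba' -> no
  Position 4: 'ab' -> MATCH
  Position 5: 'ba' -> no
  Position 6: 'ab' -> MATCH
  Position 7: 'ba' -> no
  Position 8: 'ab' -> MATCH
  Position 9: 'bb' -> no
  Position 10: 'bc' -> no
  Position 11: 'ca' -> no
  Position 12: 'ac' -> no
  Position 13: 'cc' -> no
Total matches: 3

3


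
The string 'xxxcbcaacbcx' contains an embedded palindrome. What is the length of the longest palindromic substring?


Scanning 'xxxcbcaacbcx' for palindromic substrings.
Substring at positions 2-11: 'xcbcaacbcx'.
Check: reverse('xcbcaacbcx') = 'xcbcaacbcx' -> palindrome confirmed.
Neighbouring characters ('x' / '-') break symmetry, so it cannot extend further.
No longer palindromic substring exists; longest length = 10

10


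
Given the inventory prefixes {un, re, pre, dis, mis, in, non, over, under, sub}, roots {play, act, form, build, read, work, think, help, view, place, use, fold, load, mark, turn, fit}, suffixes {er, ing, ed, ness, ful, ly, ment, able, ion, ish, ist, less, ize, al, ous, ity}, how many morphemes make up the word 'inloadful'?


Segmenting 'inloadful' against the inventory:
  'in' -> prefix (morpheme 1)
  'load' -> root (morpheme 2)
  'ful' -> suffix (morpheme 3)
Total morphemes: 3

3


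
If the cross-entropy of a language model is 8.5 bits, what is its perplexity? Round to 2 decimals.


Perplexity formula: PP = 2^H
H = 8.5
PP = 2^8.5
Decompose: 2^8.5 = 2^8 * 2^0.5 = 2^8 * sqrt(2)
2^8 = 256, sqrt(2) ~ 1.4142136
PP ~ 256 * 1.4142136 = 362.0386816
Rounded to 2 decimals: 362.04

362.04


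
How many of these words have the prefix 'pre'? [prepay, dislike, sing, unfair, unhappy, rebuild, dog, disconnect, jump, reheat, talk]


Checking each word for prefix 'pre':
  'prepay' -> YES, starts with 'pre' (count: 1)
  'dislike' -> no (count: 1)
  'sing' -> no (count: 1)
  'unfair' -> no (count: 1)
  'unhappy' -> no (count: 1)
  'rebuild' -> no (count: 1)
  'dog' -> no (count: 1)
  'disconnect' -> no (count: 1)
  'jump' -> no (count: 1)
  'reheat' -> no (count: 1)
  'talk' -> no (count: 1)
Total with prefix 'pre': 1

1


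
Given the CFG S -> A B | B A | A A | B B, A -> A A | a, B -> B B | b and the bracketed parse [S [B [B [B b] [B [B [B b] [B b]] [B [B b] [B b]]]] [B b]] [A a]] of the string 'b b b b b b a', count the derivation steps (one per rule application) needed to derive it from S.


Every bracketed nonterminal node [X ...] in the tree is produced by exactly one rule application.
Reading the tree off as a leftmost derivation:
  Step 1: S  =>  B A   (applied S -> B A)
  Step 2: B A  =>  B B A   (applied B -> B B)
  Step 3: B B A  =>  B B B A   (applied B -> B B)
  Step 4: B B B A  =>  b B B A   (applied B -> b)
  Step 5: b B B A  =>  b B B B A   (applied B -> B B)
  Step 6: b B B B A  =>  b B B B B A   (applied B -> B B)
  Step 7: b B B B B A  =>  b b B B B A   (applied B -> b)
  Step 8: b b B B B A  =>  b b b B B A   (applied B -> b)
  Step 9: b b b B B A  =>  b b b B B B A   (applied B -> B B)
  Step 10: b b b B B B A  =>  b b b b B B A   (applied B -> b)
  Step 11: b b b b B B A  =>  b b b b b B A   (applied B -> b)
  Step 12: b b b b b B A  =>  b b b b b b A   (applied B -> b)
  Step 13: b b b b b b A  =>  b b b b b b a   (applied A -> a)
Final yield: b b b b b b a
Total rewrite steps: 13

13


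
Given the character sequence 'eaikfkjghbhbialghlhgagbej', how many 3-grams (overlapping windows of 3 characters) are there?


String 'eaikfkjghbhbialghlhgagbej' has length L = 25.
Number of overlapping n-grams = L - n + 1
Substituting: 25 - 3 + 1 = 23

23


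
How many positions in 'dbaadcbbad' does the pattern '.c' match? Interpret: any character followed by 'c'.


Pattern: .c means any character followed by 'c'.
Scanning 'dbaadcbbad' position-by-position:
  Pos 0: window 'db' -> no
  Pos 1: window 'ba' -> no
  Pos 2: window 'aa' -> no
  Pos 3: window 'ad' -> no
  Pos 4: window 'dc' -> MATCH
  Pos 5: window 'cb' -> no
  Pos 6: window 'bb' -> no
  Pos 7: window 'ba' -> no
  Pos 8: window 'ad' -> no
  Pos 9: window 'd' -> no
Total matches: 1

1


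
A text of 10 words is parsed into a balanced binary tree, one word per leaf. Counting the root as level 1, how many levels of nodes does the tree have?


In a balanced binary tree with n leaves the deepest leaf is ceil(log2(n)) edges below the root,
so counting node levels inclusive of root and leaves gives ceil(log2(n)) + 1 levels.
log2(10) = 3.3219
ceil(3.3219) = 4
levels = 4 + 1 = 5

5


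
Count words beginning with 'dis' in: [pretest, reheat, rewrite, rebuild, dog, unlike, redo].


Checking each word for prefix 'dis':
  'pretest' -> no (count: 0)
  'reheat' -> no (count: 0)
  'rewrite' -> no (count: 0)
  'rebuild' -> no (count: 0)
  'dog' -> no (count: 0)
  'unlike' -> no (count: 0)
  'redo' -> no (count: 0)
Total with prefix 'dis': 0

0


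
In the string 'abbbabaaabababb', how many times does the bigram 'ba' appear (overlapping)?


Scanning 'abbbabaaabababb' for bigram 'ba':
  Position 0: 'ab' -> no
  Position 1: 'bb' -> no
  Position 2: 'bb' -> no
  Position 3: 'ba' -> MATCH
  Position 4: 'ab' -> no
  Position 5: 'ba' -> MATCH
  Position 6: 'aa' -> no
  Position 7: 'aa' -> no
  Position 8: 'ab' -> no
  Position 9: 'ba' -> MATCH
  Position 10: 'ab' -> no
  Position 11: 'ba' -> MATCH
  Position 12: 'ab' -> no
  Position 13: 'bb' -> no
Total matches: 4

4


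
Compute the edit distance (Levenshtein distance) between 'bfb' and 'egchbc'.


Building DP table for s1='bfb' (len 3) and s2='egchbc' (len 6):
       e  g  c  h  b  c
    0  1  2  3  4  5  6
  b 1  1  2  3  4  4  5
  f 2  2  2  3  4  5  5
  b 3  3  3  3  4  4  5
Edit distance = dp[3][6] = 5

5


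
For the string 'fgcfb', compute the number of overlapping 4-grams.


String 'fgcfb' has length L = 5.
Number of overlapping n-grams = L - n + 1
Substituting: 5 - 4 + 1 = 2

2


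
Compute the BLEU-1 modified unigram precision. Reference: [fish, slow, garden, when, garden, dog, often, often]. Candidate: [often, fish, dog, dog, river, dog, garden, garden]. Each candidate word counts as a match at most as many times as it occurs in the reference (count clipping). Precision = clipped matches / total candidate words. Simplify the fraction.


Reference word counts: {'dog': 1, 'fish': 1, 'garden': 2, 'often': 2, 'slow': 1, 'when': 1}
Checking each candidate word (with clipping):
  'often' -> in reference (ref count 2, used 1/2) -> match (matches: 1)
  'fish' -> in reference (ref count 1, used 1/1) -> match (matches: 2)
  'dog' -> in reference (ref count 1, used 1/1) -> match (matches: 3)
  'dog' -> ref count 1 already used up (1/1) -> clipped, no match (matches: 3)
  'river' -> not in reference -> no match (matches: 3)
  'dog' -> ref count 1 already used up (1/1) -> clipped, no match (matches: 3)
  'garden' -> in reference (ref count 2, used 1/2) -> match (matches: 4)
  'garden' -> in reference (ref count 2, used 2/2) -> match (matches: 5)
Clipped matches: 5, Candidate length: 8
Precision = 5/8

5/8


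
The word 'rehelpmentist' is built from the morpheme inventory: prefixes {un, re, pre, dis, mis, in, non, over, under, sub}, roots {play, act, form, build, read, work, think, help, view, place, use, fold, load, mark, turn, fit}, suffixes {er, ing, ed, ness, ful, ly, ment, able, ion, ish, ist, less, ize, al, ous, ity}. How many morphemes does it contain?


Segmenting 'rehelpmentist' against the inventory:
  're' -> prefix (morpheme 1)
  'help' -> root (morpheme 2)
  'ment' -> suffix (morpheme 3)
  'ist' -> suffix (morpheme 4)
Total morphemes: 4

4


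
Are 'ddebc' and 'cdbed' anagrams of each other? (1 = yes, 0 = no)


Sort characters of 'ddebc': 'bcdde'
Sort characters of 'cdbed': 'bcdde'
Sorted forms match -> they ARE anagrams
Result: 1

1


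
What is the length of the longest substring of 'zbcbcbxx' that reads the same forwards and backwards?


Scanning 'zbcbcbxx' for palindromic substrings.
Substring at positions 1-5: 'bcbcb'.
Check: reverse('bcbcb') = 'bcbcb' -> palindrome confirmed.
Neighbouring characters ('z' / 'x') break symmetry, so it cannot extend further.
No longer palindromic substring exists; longest length = 5

5


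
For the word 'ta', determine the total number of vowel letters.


Scanning each character of 'ta':
  Position 1: 't' -> consonant (running count: 0)
  Position 2: 'a' -> vowel (running count: 1)
Total vowels: 1

1


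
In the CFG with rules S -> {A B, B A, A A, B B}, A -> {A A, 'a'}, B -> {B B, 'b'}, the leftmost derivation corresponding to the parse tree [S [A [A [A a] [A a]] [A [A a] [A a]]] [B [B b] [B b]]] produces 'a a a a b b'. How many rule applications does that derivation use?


Every bracketed nonterminal node [X ...] in the tree is produced by exactly one rule application.
Reading the tree off as a leftmost derivation:
  Step 1: S  =>  A B   (applied S -> A B)
  Step 2: A B  =>  A A B   (applied A -> A A)
  Step 3: A A B  =>  A A A B   (applied A -> A A)
  Step 4: A A A B  =>  a A A B   (applied A -> a)
  Step 5: a A A B  =>  a a A B   (applied A -> a)
  Step 6: a a A B  =>  a a A A B   (applied A -> A A)
  Step 7: a a A A B  =>  a a a A B   (applied A -> a)
  Step 8: a a a A B  =>  a a a a B   (applied A -> a)
  Step 9: a a a a B  =>  a a a a B B   (applied B -> B B)
  Step 10: a a a a B B  =>  a a a a b B   (applied B -> b)
  Step 11: a a a a b B  =>  a a a a b b   (applied B -> b)
Final yield: a a a a b b
Total rewrite steps: 11

11


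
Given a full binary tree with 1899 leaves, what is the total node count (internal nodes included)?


Leaf nodes (terminals): 1899
Internal nodes = n - 1 = 1899 - 1 = 1898
Total = leaves + internal = 1899 + 1898 = 3797

3797


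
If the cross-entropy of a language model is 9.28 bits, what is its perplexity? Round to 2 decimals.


Perplexity formula: PP = 2^H
H = 9.28
PP = 2^9.28
Decompose: 2^9.28 = 2^9 * 2^0.28
2^9 = 512, 2^0.28 ~ 1.2141949
PP ~ 512 * 1.2141949 = 621.6677888
Rounded to 2 decimals: 621.67

621.67


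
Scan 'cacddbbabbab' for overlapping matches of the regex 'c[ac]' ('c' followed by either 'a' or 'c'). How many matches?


Pattern: c[ac] means 'c' followed by either 'a' or 'c'.
Scanning 'cacddbbabbab' position-by-position:
  Pos 0: window 'ca' -> MATCH
  Pos 1: window 'ac' -> no
  Pos 2: window 'cd' -> no
  Pos 3: window 'dd' -> no
  Pos 4: window 'db' -> no
  Pos 5: window 'bb' -> no
  Pos 6: window 'ba' -> no
  Pos 7: window 'ab' -> no
  Pos 8: window 'bb' -> no
  Pos 9: window 'ba' -> no
  Pos 10: window 'ab' -> no
  Pos 11: window 'b' -> no
Total matches: 1

1


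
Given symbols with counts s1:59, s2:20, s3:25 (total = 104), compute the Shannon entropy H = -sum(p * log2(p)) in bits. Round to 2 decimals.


Computing entropy H = -sum(p_i * log2(p_i)):
  s1: p = 59/104 = 0.5673, -p*log2(p) = 0.4639
  s2: p = 20/104 = 0.1923, -p*log2(p) = 0.4574
  s3: p = 25/104 = 0.2404, -p*log2(p) = 0.4944
H = sum of terms = 1.4157
Rounded to 2 decimals: 1.42

1.42


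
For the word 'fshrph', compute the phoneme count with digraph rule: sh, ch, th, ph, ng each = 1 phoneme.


Parsing 'fshrph' greedily, digraphs first:
  'f' -> consonant phoneme (phonemes so far: 1)
  'sh' -> digraph (1 consonant phoneme) (phonemes so far: 2)
  'r' -> consonant phoneme (phonemes so far: 3)
  'ph' -> digraph (1 consonant phoneme) (phonemes so far: 4)
Total phonemes: 4

4


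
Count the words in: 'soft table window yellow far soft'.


Counting words by splitting on spaces:
  Word 1: 'soft'
  Word 2: 'table'
  Word 3: 'window'
  Word 4: 'yellow'
  Word 5: 'far'
  Word 6: 'soft'
Total words: 6

6


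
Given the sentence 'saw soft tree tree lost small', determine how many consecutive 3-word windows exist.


Word trigrams from [6] words:
  Trigram 1: (saw soft tree)
  Trigram 2: (soft tree tree)
  Trigram 3: (tree tree lost)
  Trigram 4: (tree lost small)
Total word trigrams: 6 - 2 = 4

4


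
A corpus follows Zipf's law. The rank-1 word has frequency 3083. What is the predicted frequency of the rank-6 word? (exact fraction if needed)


Zipf's law: freq(rank) = f1 / rank
f1 = 3083, rank = 6
freq = 3083 / 6
GCD(3083, 6) = 1
Simplified: 3083/6

3083/6


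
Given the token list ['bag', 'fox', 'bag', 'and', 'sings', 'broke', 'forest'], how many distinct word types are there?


Listing all tokens and tracking unique types:
  Token 1: 'bag' -> NEW (unique so far: 1)
  Token 2: 'fox' -> NEW (unique so far: 2)
  Token 3: 'bag' -> duplicate (unique so far: 2)
  Token 4: 'and' -> NEW (unique so far: 3)
  Token 5: 'sings' -> NEW (unique so far: 4)
  Token 6: 'broke' -> NEW (unique so far: 5)
  Token 7: 'forest' -> NEW (unique so far: 6)
Unique types: ('and', 'bag', 'broke', 'forest', 'fox', 'sings')
Vocabulary size: 6

6


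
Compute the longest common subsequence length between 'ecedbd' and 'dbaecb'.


DP table for LCS of 'ecedbd' and 'dbaecb':
       d  b  a  e  c  b
    0  0  0  0  0  0  0
  e 0  0  0  0  1  1  1
  c 0  0  0  0  1  2  2
  e 0  0  0  0  1  2  2
  d 0  1  1  1  1  2  2
  b 0  1  2  2  2  2  3
  d 0  1  2  2  2  2  3
LCS: 'ecb'
LCS length = 3

3


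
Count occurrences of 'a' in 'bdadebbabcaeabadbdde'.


Scanning 'bdadebbabcaeabadbdde' for 'a':
  Position 2: 'a' -> MATCH (count: 1)
  Position 7: 'a' -> MATCH (count: 2)
  Position 10: 'a' -> MATCH (count: 3)
  Position 12: 'a' -> MATCH (count: 4)
  Position 14: 'a' -> MATCH (count: 5)
Total occurrences of 'a': 5

5


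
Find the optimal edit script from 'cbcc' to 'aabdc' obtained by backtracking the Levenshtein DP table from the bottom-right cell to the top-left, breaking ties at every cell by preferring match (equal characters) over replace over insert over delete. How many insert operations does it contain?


Edit distance = 3. Backtracking from cell (4, 5) with preference match > replace > insert > delete,
then listing the resulting alignment 'cbcc' -> 'aabdc' left to right:
  Step 1: insert 'a' [insertion #1]
  Step 2: replace c->a
  Step 3: keep 'b'
  Step 4: replace c->d
  Step 5: keep 'c'
Total insertions: 1

1


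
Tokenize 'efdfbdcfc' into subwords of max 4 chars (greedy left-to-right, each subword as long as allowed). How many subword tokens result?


'efdfbdcfc' has 9 characters.
Chunking with max size 4:
  Chunk 1: 'efdf' (positions 0-3)
  Chunk 2: 'bdcf' (positions 4-7)
  Chunk 3: 'c' (positions 8-8)
Total chunks: ceil(9 / 4) = 3

3


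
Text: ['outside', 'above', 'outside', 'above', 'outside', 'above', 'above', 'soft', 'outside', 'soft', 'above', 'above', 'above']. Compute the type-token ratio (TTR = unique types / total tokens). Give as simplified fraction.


Tokens: 13
Unique types: ('above', 'outside', 'soft') = 3
TTR = 3/13
Already in lowest terms.

3/13


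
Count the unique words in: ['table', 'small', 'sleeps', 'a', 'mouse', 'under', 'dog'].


Listing all tokens and tracking unique types:
  Token 1: 'table' -> NEW (unique so far: 1)
  Token 2: 'small' -> NEW (unique so far: 2)
  Token 3: 'sleeps' -> NEW (unique so far: 3)
  Token 4: 'a' -> NEW (unique so far: 4)
  Token 5: 'mouse' -> NEW (unique so far: 5)
  Token 6: 'under' -> NEW (unique so far: 6)
  Token 7: 'dog' -> NEW (unique so far: 7)
Unique types: ('a', 'dog', 'mouse', 'sleeps', 'small', 'table', 'under')
Vocabulary size: 7

7


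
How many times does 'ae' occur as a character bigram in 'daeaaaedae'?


Scanning 'daeaaaedae' for bigram 'ae':
  Position 0: 'da' -> no
  Position 1: 'ae' -> MATCH
  Position 2: 'ea' -> no
  Position 3: 'aa' -> no
  Position 4: 'aa' -> no
  Position 5: 'ae' -> MATCH
  Position 6: 'ed' -> no
  Position 7: 'da' -> no
  Position 8: 'ae' -> MATCH
Total matches: 3

3
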